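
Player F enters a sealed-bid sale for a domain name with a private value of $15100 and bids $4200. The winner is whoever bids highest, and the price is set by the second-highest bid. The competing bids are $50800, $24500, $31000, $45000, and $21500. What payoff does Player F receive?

Highest competing bid: $50800.
Player F's bid $4200 is not the highest, so Player F loses, pays nothing, and earns zero payoff.

Payoff = $0.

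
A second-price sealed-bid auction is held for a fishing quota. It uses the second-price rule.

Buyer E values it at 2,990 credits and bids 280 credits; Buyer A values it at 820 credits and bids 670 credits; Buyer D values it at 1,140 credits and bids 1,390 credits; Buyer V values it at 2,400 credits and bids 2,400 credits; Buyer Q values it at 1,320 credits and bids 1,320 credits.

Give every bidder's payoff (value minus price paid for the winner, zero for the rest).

Payoffs: Buyer E 0 credits, Buyer A 0 credits, Buyer D 0 credits, Buyer V 1,010 credits, Buyer Q 0 credits.

Sorted high to low: Buyer V 2,400 credits > Buyer D 1,390 credits > Buyer Q 1,320 credits > Buyer A 670 credits > Buyer E 280 credits.
Buyer V has the top bid and wins; the price is the second-highest bid, 1,390 credits.
Buyer V's payoff = 2,400 credits − 1,390 credits = 1,010 credits. All other bidders lose, so their payoff is 0.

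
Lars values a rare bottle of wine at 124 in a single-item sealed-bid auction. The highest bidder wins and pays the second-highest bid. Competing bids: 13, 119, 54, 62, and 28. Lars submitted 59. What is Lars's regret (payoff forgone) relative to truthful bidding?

Regret: 5.

The highest competing bid is 119.
Bidding truthfully at 124: Lars has the top bid, wins, and pays the second-highest bid 119. Payoff = 124 − 119 = 5.
Bidding 59: the top bid is 119 (a rival), so Lars loses. Payoff = 0.
Regret = truthful payoff − actual payoff = 5 − 0 = 5.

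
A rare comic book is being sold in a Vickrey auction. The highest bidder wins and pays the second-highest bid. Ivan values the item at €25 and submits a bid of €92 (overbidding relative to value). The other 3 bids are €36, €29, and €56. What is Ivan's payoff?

Highest competing bid: €56.
Ivan's bid €92 is the highest overall, so Ivan wins and pays the second-highest bid, €56.
Payoff = value − price = €25 − €56 = -€31.

Ivan's payoff: -€31.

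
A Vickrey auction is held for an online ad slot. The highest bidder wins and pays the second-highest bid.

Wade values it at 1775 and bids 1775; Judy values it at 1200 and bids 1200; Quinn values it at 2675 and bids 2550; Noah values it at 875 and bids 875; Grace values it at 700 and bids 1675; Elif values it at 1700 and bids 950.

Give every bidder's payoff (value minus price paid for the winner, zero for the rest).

Bids in descending order: Quinn 2550 > Wade 1775 > Grace 1675 > Judy 1200 > Elif 950 > Noah 875.
Quinn has the top bid and wins; the price is the second-highest bid, 1775.
Quinn's payoff = 2675 − 1775 = 900. All other bidders lose, so their payoff is 0.

Payoffs: Wade 0, Judy 0, Quinn 900, Noah 0, Grace 0, Elif 0.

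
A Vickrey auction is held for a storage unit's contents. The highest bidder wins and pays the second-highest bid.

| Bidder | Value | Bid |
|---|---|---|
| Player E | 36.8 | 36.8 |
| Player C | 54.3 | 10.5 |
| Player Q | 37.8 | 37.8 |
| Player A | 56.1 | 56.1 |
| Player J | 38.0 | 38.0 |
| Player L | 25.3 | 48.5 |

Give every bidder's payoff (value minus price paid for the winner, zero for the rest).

Ordered from highest: Player A 56.1; Player L 48.5; Player J 38.0; Player Q 37.8; Player E 36.8; Player C 10.5.
Player A has the top bid and wins; the price is the second-highest bid, 48.5.
Player A's payoff = 56.1 − 48.5 = 7.6. All other bidders lose, so their payoff is 0.

Payoffs: Player E 0.0, Player C 0.0, Player Q 0.0, Player A 7.6, Player J 0.0, Player L 0.0.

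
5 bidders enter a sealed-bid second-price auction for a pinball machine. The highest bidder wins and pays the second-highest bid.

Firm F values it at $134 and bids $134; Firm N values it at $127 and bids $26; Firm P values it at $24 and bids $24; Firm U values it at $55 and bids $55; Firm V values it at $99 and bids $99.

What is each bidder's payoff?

Firm F $35, Firm N $0, Firm P $0, Firm U $0, Firm V $0.

Ranking the bids: Firm F $134, then Firm V $99, then Firm U $55, then Firm N $26, then Firm P $24.
Firm F has the top bid and wins; the price is the second-highest bid, $99.
Firm F's payoff = $134 − $99 = $35. All other bidders lose, so their payoff is 0.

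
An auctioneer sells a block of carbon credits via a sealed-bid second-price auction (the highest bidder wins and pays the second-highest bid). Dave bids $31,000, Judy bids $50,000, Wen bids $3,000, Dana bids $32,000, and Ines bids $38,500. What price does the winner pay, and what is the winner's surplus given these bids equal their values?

Bids in descending order: Judy $50,000; Ines $38,500; Dana $32,000; Dave $31,000; Wen $3,000.
Judy is the highest bidder, so Judy wins.
Under the second-price rule, the price is the second-highest bid: $38,500.
Surplus = $50,000 − $38,500 = $11,500.

The winner pays $38,500 for a surplus of $11,500.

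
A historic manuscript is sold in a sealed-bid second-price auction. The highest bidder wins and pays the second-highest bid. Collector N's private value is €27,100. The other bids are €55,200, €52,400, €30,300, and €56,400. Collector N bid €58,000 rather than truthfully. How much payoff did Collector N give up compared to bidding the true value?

Payoff forgone: €29,300.

The highest competing bid is €56,400.
Bidding truthfully at €27,100: the top bid is €56,400 (a rival), so Collector N loses. Payoff = €0.
Bidding €58,000: Collector N has the top bid, wins, and pays the second-highest bid €56,400. Payoff = €27,100 − €56,400 = -€29,300.
Regret = truthful payoff − actual payoff = €0 − -€29,300 = €29,300.
This is the dominant-strategy logic: truthful bidding weakly beats any alternative.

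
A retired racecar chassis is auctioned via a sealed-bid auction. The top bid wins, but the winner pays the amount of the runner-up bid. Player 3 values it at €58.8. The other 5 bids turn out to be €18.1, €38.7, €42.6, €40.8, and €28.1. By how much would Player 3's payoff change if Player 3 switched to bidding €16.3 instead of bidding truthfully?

The highest competing bid is €42.6.
Bidding truthfully at €58.8: Player 3 has the top bid, wins, and pays the second-highest bid €42.6. Payoff = €58.8 − €42.6 = €16.2.
Bidding €16.3: the top bid is €42.6 (a rival), so Player 3 loses. Payoff = €0.0.
Change = €0.0 − €16.2 = -€16.2.
This is the dominant-strategy logic: truthful bidding weakly beats any alternative.

Change in payoff: -€16.2.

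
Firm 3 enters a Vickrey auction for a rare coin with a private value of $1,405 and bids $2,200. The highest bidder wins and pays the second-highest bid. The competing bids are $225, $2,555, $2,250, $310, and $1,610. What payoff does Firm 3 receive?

The bidder's payoff: $0.

Highest competing bid: $2,555.
Firm 3's bid $2,200 is not the highest, so Firm 3 loses, pays nothing, and earns zero payoff.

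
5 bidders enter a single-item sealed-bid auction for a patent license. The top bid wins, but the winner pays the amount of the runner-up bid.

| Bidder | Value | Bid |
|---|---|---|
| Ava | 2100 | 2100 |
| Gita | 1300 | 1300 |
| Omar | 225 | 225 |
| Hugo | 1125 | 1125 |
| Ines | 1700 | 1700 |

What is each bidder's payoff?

Sorted high to low: Ava 2100; Ines 1700; Gita 1300; Hugo 1125; Omar 225.
Ava has the top bid and wins; the price is the second-highest bid, 1700.
Ava's payoff = 2100 − 1700 = 400. All other bidders lose, so their payoff is 0.

Payoffs: Ava 400, Gita 0, Omar 0, Hugo 0, Ines 0.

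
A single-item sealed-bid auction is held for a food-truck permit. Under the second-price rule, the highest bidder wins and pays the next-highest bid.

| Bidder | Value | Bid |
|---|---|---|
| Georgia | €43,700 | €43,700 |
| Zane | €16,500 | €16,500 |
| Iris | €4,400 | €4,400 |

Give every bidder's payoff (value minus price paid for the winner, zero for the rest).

Payoffs: Georgia €27,200, Zane €0, Iris €0.

Bids in descending order: Georgia €43,700; Zane €16,500; Iris €4,400.
Georgia has the top bid and wins; the price is the second-highest bid, €16,500.
Georgia's payoff = €43,700 − €16,500 = €27,200. All other bidders lose, so their payoff is 0.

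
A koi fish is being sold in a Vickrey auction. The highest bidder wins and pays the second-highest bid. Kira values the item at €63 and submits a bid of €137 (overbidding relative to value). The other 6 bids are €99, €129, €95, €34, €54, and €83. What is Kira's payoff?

-€66

Highest competing bid: €129.
Kira's bid €137 is the highest overall, so Kira wins and pays the second-highest bid, €129.
Payoff = value − price = €63 − €129 = -€66.
Overbidding won the item at a price above value — truthful bidding would have avoided this loss.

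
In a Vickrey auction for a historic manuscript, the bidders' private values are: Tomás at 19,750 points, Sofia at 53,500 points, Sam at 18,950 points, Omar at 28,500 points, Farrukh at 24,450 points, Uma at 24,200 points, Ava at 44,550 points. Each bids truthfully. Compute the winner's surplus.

Ordered from highest: Sofia 53,500 points, then Ava 44,550 points, then Omar 28,500 points, then Farrukh 24,450 points, then Uma 24,200 points, then Tomás 19,750 points, then Sam 18,950 points.
Sofia wins with the top bid and pays the second-highest, 44,550 points.
Surplus = 53,500 points − 44,550 points = 8,950 points.

Surplus = 8,950 points.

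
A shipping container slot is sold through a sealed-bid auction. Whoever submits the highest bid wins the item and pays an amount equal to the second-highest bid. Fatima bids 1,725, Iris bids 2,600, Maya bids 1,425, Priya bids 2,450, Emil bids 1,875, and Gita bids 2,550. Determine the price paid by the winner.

Ranking the bids: Iris 2,600 > Gita 2,550 > Priya 2,450 > Emil 1,875 > Fatima 1,725 > Maya 1,425.
Iris has the highest bid, so Iris wins.
The second-highest bid is 2,550, so that is what Iris pays.

The winner pays 2,550.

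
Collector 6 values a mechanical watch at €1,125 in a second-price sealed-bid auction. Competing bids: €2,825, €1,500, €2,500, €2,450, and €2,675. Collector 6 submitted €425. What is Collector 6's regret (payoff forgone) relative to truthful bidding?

The highest competing bid is €2,825.
Bidding truthfully at €1,125: the top bid is €2,825 (a rival), so Collector 6 loses. Payoff = €0.
Bidding €425: the top bid is €2,825 (a rival), so Collector 6 loses. Payoff = €0.
Regret = truthful payoff − actual payoff = €0 − €0 = €0.
The bid only affects whether you win, not the price — here both bids land on the same side of the top rival bid, so the deviation is payoff-neutral.

€0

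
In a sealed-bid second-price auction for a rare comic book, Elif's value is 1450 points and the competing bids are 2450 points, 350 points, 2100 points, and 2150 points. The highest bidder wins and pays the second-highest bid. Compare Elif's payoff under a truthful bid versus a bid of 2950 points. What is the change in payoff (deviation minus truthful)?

Change in payoff: -1000 points.

The highest competing bid is 2450 points.
Bidding truthfully at 1450 points: the top bid is 2450 points (a rival), so Elif loses. Payoff = 0 points.
Bidding 2950 points: Elif has the top bid, wins, and pays the second-highest bid 2450 points. Payoff = 1450 points − 2450 points = -1000 points.
Change = -1000 points − 0 points = -1000 points.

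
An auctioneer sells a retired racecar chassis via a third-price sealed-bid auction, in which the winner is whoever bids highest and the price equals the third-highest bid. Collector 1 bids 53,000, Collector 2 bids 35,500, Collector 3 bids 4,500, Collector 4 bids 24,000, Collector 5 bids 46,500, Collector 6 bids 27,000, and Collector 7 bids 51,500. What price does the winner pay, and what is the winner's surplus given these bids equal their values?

Ordered from highest: Collector 1 53,000 > Collector 7 51,500 > Collector 5 46,500 > Collector 2 35,500 > Collector 6 27,000 > Collector 4 24,000 > Collector 3 4,500.
Collector 1 is the highest bidder, so Collector 1 wins.
Under the third-price rule, the price is the third-highest bid: 46,500.
Surplus = 53,000 − 46,500 = 6,500.

Price 46,500; surplus 6,500.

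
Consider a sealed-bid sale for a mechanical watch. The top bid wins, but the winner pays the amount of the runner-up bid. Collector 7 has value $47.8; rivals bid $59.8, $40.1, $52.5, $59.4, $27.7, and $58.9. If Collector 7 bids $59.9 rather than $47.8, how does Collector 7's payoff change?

The highest competing bid is $59.8.
Bidding truthfully at $47.8: the top bid is $59.8 (a rival), so Collector 7 loses. Payoff = $0.0.
Bidding $59.9: Collector 7 has the top bid, wins, and pays the second-highest bid $59.8. Payoff = $47.8 − $59.8 = -$12.0.
Change = -$12.0 − $0.0 = -$12.0.

-$12.0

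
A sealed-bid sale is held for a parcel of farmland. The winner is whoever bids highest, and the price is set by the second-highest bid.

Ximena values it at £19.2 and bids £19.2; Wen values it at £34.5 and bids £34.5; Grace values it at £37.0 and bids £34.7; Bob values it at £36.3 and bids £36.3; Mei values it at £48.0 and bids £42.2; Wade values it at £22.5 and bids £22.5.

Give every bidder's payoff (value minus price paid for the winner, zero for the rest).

Sorted high to low: Mei £42.2; Bob £36.3; Grace £34.7; Wen £34.5; Wade £22.5; Ximena £19.2.
Mei has the top bid and wins; the price is the second-highest bid, £36.3.
Mei's payoff = £48.0 − £36.3 = £11.7. All other bidders lose, so their payoff is 0.

Payoffs: Ximena £0.0, Wen £0.0, Grace £0.0, Bob £0.0, Mei £11.7, Wade £0.0.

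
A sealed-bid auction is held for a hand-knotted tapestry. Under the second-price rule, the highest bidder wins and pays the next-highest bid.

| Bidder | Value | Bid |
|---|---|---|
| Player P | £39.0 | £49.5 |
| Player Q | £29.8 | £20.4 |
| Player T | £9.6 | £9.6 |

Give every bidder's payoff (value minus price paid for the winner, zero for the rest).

Player P £18.6, Player Q £0.0, Player T £0.0.

Bids in descending order: Player P £49.5; Player Q £20.4; Player T £9.6.
Player P has the top bid and wins; the price is the second-highest bid, £20.4.
Player P's payoff = £39.0 − £20.4 = £18.6. All other bidders lose, so their payoff is 0.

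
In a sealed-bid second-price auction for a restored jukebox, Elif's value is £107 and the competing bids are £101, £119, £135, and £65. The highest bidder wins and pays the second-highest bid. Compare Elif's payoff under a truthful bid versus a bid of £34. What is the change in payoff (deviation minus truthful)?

Change in payoff: £0.

The highest competing bid is £135.
Bidding truthfully at £107: the top bid is £135 (a rival), so Elif loses. Payoff = £0.
Bidding £34: the top bid is £135 (a rival), so Elif loses. Payoff = £0.
Change = £0 − £0 = £0.
The bid only affects whether you win, not the price — here both bids land on the same side of the top rival bid, so the deviation is payoff-neutral.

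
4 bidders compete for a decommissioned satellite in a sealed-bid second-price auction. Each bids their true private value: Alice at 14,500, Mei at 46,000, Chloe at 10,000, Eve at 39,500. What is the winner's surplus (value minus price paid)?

Bids in descending order: Mei 46,000 > Eve 39,500 > Alice 14,500 > Chloe 10,000.
Mei wins with the top bid and pays the second-highest, 39,500.
Surplus = 46,000 − 39,500 = 6,500.

6,500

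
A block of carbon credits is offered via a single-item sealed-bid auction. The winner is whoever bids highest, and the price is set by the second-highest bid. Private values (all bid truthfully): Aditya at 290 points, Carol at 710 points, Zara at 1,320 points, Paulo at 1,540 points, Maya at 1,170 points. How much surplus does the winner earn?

Ordered from highest: Paulo 1,540 points, then Zara 1,320 points, then Maya 1,170 points, then Carol 710 points, then Aditya 290 points.
Paulo wins with the top bid and pays the second-highest, 1,320 points.
Surplus = 1,540 points − 1,320 points = 220 points.

220 points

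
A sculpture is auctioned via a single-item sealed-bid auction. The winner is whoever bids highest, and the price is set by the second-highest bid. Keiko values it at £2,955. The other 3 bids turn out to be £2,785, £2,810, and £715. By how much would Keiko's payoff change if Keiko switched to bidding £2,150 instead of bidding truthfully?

Payoff change: -£145.

The highest competing bid is £2,810.
Bidding truthfully at £2,955: Keiko has the top bid, wins, and pays the second-highest bid £2,810. Payoff = £2,955 − £2,810 = £145.
Bidding £2,150: the top bid is £2,810 (a rival), so Keiko loses. Payoff = £0.
Change = £0 − £145 = -£145.
Deviating from a truthful bid can only lose payoff in a second-price auction — never gain.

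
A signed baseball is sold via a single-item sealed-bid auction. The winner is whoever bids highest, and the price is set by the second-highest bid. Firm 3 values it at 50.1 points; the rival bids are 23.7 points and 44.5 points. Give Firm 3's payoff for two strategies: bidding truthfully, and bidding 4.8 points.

Truthful: 5.6 points; alternative: 0.0 points.

The highest competing bid is 44.5 points.
Bidding truthfully at 50.1 points: Firm 3 has the top bid, wins, and pays the second-highest bid 44.5 points. Payoff = 50.1 points − 44.5 points = 5.6 points.
Bidding 4.8 points: the top bid is 44.5 points (a rival), so Firm 3 loses. Payoff = 0.0 points.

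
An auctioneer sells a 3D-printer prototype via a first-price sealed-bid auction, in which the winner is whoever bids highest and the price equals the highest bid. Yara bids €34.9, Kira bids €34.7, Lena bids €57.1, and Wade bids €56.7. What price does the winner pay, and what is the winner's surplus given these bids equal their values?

Ordered from highest: Lena €57.1 > Wade €56.7 > Yara €34.9 > Kira €34.7.
Lena is the highest bidder, so Lena wins.
Under the first-price rule, the price is the highest bid: €57.1.
Surplus = €57.1 − €57.1 = €0.0.

The winner pays €57.1 for a surplus of €0.0.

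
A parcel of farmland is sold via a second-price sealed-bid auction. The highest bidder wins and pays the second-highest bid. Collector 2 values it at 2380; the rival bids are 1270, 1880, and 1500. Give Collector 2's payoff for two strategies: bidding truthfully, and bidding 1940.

The highest competing bid is 1880.
Bidding truthfully at 2380: Collector 2 has the top bid, wins, and pays the second-highest bid 1880. Payoff = 2380 − 1880 = 500.
Bidding 1940: Collector 2 has the top bid, wins, and pays the second-highest bid 1880. Payoff = 2380 − 1880 = 500.
The bid only affects whether you win, not the price — here both bids land on the same side of the top rival bid, so the deviation is payoff-neutral.

(a) 500  (b) 500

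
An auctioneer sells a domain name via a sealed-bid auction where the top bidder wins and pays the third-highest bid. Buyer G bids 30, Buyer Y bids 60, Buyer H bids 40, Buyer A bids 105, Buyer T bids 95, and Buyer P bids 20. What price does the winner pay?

The winner pays 60.

Ordered from highest: Buyer A 105, then Buyer T 95, then Buyer Y 60, then Buyer H 40, then Buyer G 30, then Buyer P 20.
Buyer A is the highest bidder, so Buyer A wins.
Under the third-price rule, the price is the third-highest bid: 60.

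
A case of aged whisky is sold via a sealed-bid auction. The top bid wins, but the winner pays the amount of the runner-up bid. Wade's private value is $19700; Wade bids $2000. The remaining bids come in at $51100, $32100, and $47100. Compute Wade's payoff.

Highest competing bid: $51100.
Wade's bid $2000 is not the highest, so Wade loses, pays nothing, and earns zero payoff.

$0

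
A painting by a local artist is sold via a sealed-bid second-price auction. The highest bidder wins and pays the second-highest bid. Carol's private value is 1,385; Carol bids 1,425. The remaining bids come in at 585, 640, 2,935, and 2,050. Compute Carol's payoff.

Carol's payoff: 0.

Highest competing bid: 2,935.
Carol's bid 1,425 is not the highest, so Carol loses, pays nothing, and earns zero payoff.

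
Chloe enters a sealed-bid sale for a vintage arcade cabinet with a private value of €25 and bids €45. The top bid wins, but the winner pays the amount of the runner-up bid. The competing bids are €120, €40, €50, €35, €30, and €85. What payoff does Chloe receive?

Chloe's payoff: €0.

Highest competing bid: €120.
Chloe's bid €45 is not the highest, so Chloe loses, pays nothing, and earns zero payoff.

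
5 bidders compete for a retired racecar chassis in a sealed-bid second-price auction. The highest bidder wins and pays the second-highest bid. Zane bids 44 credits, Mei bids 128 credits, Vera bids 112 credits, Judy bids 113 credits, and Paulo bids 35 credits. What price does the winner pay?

Price paid: 113 credits.

Ordered from highest: Mei 128 credits, then Judy 113 credits, then Vera 112 credits, then Zane 44 credits, then Paulo 35 credits.
Mei has the highest bid, so Mei wins.
The second-highest bid is 113 credits, so that is what Mei pays.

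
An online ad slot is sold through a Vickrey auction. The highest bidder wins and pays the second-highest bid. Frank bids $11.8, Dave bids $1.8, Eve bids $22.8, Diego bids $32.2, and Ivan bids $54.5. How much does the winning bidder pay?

Ordered from highest: Ivan $54.5, then Diego $32.2, then Eve $22.8, then Frank $11.8, then Dave $1.8.
Ivan has the highest bid, so Ivan wins.
The second-highest bid is $32.2, so that is what Ivan pays.

$32.2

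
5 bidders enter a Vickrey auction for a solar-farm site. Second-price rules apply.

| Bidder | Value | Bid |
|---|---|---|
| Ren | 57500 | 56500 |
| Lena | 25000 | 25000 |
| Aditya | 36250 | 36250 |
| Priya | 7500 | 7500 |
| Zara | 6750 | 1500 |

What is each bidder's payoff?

Ren 21250, Lena 0, Aditya 0, Priya 0, Zara 0.

Sorted high to low: Ren 56500 > Aditya 36250 > Lena 25000 > Priya 7500 > Zara 1500.
Ren has the top bid and wins; the price is the second-highest bid, 36250.
Ren's payoff = 57500 − 36250 = 21250. All other bidders lose, so their payoff is 0.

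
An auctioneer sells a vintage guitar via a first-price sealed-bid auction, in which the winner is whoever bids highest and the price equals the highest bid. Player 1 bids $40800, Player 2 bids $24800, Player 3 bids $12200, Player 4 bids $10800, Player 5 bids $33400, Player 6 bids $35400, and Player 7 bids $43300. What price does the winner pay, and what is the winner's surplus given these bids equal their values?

Price $43300; surplus $0.

Ordered from highest: Player 7 $43300; Player 1 $40800; Player 6 $35400; Player 5 $33400; Player 2 $24800; Player 3 $12200; Player 4 $10800.
Player 7 is the highest bidder, so Player 7 wins.
Under the first-price rule, the price is the highest bid: $43300.
Surplus = $43300 − $43300 = $0.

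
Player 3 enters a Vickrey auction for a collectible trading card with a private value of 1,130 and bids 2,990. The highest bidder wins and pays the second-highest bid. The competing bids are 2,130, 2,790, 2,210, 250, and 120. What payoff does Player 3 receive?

Highest competing bid: 2,790.
Player 3's bid 2,990 is the highest overall, so Player 3 wins and pays the second-highest bid, 2,790.
Payoff = value − price = 1,130 − 2,790 = -1,660.
Overbidding won the item at a price above value — truthful bidding would have avoided this loss.

-1,660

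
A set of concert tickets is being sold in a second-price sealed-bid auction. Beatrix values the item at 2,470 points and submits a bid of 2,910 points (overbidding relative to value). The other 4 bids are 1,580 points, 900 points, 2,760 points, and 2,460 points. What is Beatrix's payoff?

Beatrix's payoff: -290 points.

Highest competing bid: 2,760 points.
Beatrix's bid 2,910 points is the highest overall, so Beatrix wins and pays the second-highest bid, 2,760 points.
Payoff = value − price = 2,470 points − 2,760 points = -290 points.
Overbidding won the item at a price above value — truthful bidding would have avoided this loss.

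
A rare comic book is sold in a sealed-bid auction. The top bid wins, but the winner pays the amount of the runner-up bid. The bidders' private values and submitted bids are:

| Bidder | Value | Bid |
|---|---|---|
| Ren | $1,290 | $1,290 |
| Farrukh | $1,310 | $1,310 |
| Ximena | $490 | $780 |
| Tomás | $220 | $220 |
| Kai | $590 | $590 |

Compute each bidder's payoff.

Ren $0, Farrukh $20, Ximena $0, Tomás $0, Kai $0.

Bids in descending order: Farrukh $1,310, then Ren $1,290, then Ximena $780, then Kai $590, then Tomás $220.
Farrukh has the top bid and wins; the price is the second-highest bid, $1,290.
Farrukh's payoff = $1,310 − $1,290 = $20. All other bidders lose, so their payoff is 0.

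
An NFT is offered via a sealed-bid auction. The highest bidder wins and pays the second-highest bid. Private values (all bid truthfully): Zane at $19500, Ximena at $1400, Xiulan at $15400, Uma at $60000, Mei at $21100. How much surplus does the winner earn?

Ranking the bids: Uma $60000 > Mei $21100 > Zane $19500 > Xiulan $15400 > Ximena $1400.
Uma wins with the top bid and pays the second-highest, $21100.
Surplus = $60000 − $21100 = $38900.

Winner's surplus: $38900.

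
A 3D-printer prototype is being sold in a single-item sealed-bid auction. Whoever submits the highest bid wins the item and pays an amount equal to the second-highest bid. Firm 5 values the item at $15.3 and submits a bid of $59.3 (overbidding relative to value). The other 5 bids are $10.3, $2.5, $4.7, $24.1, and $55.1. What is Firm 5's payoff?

Highest competing bid: $55.1.
Firm 5's bid $59.3 is the highest overall, so Firm 5 wins and pays the second-highest bid, $55.1.
Payoff = value − price = $15.3 − $55.1 = -$39.8.
Overbidding won the item at a price above value — truthful bidding would have avoided this loss.

The bidder's payoff: -$39.8.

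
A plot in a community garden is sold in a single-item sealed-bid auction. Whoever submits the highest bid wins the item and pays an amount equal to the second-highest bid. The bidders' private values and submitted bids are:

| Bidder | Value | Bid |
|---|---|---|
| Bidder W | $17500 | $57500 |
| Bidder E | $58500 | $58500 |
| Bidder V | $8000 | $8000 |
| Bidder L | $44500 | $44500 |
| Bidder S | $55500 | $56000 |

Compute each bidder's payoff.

Ordered from highest: Bidder E $58500; Bidder W $57500; Bidder S $56000; Bidder L $44500; Bidder V $8000.
Bidder E has the top bid and wins; the price is the second-highest bid, $57500.
Bidder E's payoff = $58500 − $57500 = $1000. All other bidders lose, so their payoff is 0.

Bidder W $0, Bidder E $1000, Bidder V $0, Bidder L $0, Bidder S $0.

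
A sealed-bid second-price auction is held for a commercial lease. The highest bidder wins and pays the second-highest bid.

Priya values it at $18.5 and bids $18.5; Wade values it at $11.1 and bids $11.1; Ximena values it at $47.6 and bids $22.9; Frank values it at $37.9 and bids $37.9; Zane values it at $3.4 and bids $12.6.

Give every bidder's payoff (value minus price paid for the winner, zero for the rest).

Ranking the bids: Frank $37.9, then Ximena $22.9, then Priya $18.5, then Zane $12.6, then Wade $11.1.
Frank has the top bid and wins; the price is the second-highest bid, $22.9.
Frank's payoff = $37.9 − $22.9 = $15.0. All other bidders lose, so their payoff is 0.

Priya $0.0, Wade $0.0, Ximena $0.0, Frank $15.0, Zane $0.0.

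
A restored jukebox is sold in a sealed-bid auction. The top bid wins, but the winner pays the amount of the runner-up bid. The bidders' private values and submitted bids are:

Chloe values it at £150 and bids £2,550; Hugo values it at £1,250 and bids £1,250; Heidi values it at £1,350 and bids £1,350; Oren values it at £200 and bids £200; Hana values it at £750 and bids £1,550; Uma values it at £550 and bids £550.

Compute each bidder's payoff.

Chloe -£1,400, Hugo £0, Heidi £0, Oren £0, Hana £0, Uma £0.

Bids in descending order: Chloe £2,550 > Hana £1,550 > Heidi £1,350 > Hugo £1,250 > Uma £550 > Oren £200.
Chloe has the top bid and wins; the price is the second-highest bid, £1,550.
Chloe's payoff = £150 − £1,550 = -£1,400. All other bidders lose, so their payoff is 0.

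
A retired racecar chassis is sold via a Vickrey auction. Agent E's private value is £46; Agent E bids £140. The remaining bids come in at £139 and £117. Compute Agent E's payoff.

Payoff = -£93.

Highest competing bid: £139.
Agent E's bid £140 is the highest overall, so Agent E wins and pays the second-highest bid, £139.
Payoff = value − price = £46 − £139 = -£93.
Overbidding won the item at a price above value — truthful bidding would have avoided this loss.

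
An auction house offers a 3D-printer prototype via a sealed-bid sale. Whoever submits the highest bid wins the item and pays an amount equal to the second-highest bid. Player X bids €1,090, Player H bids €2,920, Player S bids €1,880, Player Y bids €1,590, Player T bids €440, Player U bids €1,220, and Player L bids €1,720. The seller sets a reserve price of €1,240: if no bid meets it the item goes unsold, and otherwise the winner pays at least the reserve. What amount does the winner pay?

Bids in descending order: Player H €2,920 > Player S €1,880 > Player L €1,720 > Player Y €1,590 > Player U €1,220 > Player X €1,090 > Player T €440.
Player H has the highest bid, so Player H wins.
The second-highest bid is €1,880, which exceeds the reserve, so that sets the price.

€1,880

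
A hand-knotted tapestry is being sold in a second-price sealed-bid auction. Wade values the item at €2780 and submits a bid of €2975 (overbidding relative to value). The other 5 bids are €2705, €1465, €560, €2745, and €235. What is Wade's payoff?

Highest competing bid: €2745.
Wade's bid €2975 is the highest overall, so Wade wins and pays the second-highest bid, €2745.
Payoff = value − price = €2780 − €2745 = €35.

Wade's payoff: €35.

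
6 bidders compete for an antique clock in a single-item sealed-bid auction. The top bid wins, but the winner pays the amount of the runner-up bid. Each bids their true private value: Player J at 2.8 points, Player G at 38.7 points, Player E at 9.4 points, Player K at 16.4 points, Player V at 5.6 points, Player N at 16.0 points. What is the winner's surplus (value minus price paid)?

Winner's surplus: 22.3 points.

Bids in descending order: Player G 38.7 points > Player K 16.4 points > Player N 16.0 points > Player E 9.4 points > Player V 5.6 points > Player J 2.8 points.
Player G wins with the top bid and pays the second-highest, 16.4 points.
Surplus = 38.7 points − 16.4 points = 22.3 points.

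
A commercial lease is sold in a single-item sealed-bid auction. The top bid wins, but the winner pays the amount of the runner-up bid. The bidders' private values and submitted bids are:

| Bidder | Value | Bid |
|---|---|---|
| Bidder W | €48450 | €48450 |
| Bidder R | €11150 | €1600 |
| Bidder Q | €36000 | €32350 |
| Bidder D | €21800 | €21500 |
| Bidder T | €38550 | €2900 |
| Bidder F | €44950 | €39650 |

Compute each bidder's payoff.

Payoffs: Bidder W €8800, Bidder R €0, Bidder Q €0, Bidder D €0, Bidder T €0, Bidder F €0.

Bids in descending order: Bidder W €48450; Bidder F €39650; Bidder Q €32350; Bidder D €21500; Bidder T €2900; Bidder R €1600.
Bidder W has the top bid and wins; the price is the second-highest bid, €39650.
Bidder W's payoff = €48450 − €39650 = €8800. All other bidders lose, so their payoff is 0.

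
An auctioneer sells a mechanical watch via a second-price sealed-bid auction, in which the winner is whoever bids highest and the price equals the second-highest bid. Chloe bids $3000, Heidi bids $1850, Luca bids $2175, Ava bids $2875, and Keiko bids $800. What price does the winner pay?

$2875

Sorted high to low: Chloe $3000, then Ava $2875, then Luca $2175, then Heidi $1850, then Keiko $800.
Chloe is the highest bidder, so Chloe wins.
Under the second-price rule, the price is the second-highest bid: $2875.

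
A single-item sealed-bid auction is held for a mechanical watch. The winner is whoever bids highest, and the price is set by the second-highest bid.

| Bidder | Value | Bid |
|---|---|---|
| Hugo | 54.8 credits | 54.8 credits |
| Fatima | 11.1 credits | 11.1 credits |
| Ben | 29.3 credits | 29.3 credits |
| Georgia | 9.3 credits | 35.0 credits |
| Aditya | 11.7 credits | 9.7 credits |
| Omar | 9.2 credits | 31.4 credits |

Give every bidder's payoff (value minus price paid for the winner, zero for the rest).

Ranking the bids: Hugo 54.8 credits, then Georgia 35.0 credits, then Omar 31.4 credits, then Ben 29.3 credits, then Fatima 11.1 credits, then Aditya 9.7 credits.
Hugo has the top bid and wins; the price is the second-highest bid, 35.0 credits.
Hugo's payoff = 54.8 credits − 35.0 credits = 19.8 credits. All other bidders lose, so their payoff is 0.

Payoffs: Hugo 19.8 credits, Fatima 0.0 credits, Ben 0.0 credits, Georgia 0.0 credits, Aditya 0.0 credits, Omar 0.0 credits.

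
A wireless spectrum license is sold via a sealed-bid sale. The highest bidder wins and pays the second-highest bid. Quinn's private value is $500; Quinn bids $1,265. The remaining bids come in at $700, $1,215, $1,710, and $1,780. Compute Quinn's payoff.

Payoff = $0.

Highest competing bid: $1,780.
Quinn's bid $1,265 is not the highest, so Quinn loses, pays nothing, and earns zero payoff.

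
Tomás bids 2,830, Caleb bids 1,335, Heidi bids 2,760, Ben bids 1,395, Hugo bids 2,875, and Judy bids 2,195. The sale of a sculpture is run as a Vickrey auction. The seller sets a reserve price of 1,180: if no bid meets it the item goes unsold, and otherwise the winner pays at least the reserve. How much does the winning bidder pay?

Bids in descending order: Hugo 2,875; Tomás 2,830; Heidi 2,760; Judy 2,195; Ben 1,395; Caleb 1,335.
Hugo has the highest bid, so Hugo wins.
The second-highest bid is 2,830, which exceeds the reserve, so that sets the price.

The winner pays 2,830.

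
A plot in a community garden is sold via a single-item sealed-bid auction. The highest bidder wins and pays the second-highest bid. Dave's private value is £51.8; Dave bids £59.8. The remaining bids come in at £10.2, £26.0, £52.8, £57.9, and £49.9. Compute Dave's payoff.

-£6.1

Highest competing bid: £57.9.
Dave's bid £59.8 is the highest overall, so Dave wins and pays the second-highest bid, £57.9.
Payoff = value − price = £51.8 − £57.9 = -£6.1.
Overbidding won the item at a price above value — truthful bidding would have avoided this loss.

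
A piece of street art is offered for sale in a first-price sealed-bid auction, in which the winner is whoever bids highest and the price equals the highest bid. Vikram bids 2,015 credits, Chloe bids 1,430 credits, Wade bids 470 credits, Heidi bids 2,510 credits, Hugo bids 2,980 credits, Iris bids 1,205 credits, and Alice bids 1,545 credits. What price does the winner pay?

2,980 credits

Bids in descending order: Hugo 2,980 credits > Heidi 2,510 credits > Vikram 2,015 credits > Alice 1,545 credits > Chloe 1,430 credits > Iris 1,205 credits > Wade 470 credits.
Hugo is the highest bidder, so Hugo wins.
Under the first-price rule, the price is the highest bid: 2,980 credits.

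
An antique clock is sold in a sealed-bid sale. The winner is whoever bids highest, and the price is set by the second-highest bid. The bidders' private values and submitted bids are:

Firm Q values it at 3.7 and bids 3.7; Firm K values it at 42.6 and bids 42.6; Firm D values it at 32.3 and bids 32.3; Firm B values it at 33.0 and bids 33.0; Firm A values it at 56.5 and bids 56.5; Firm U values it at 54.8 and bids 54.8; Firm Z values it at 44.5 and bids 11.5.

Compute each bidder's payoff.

Firm Q 0.0, Firm K 0.0, Firm D 0.0, Firm B 0.0, Firm A 1.7, Firm U 0.0, Firm Z 0.0.

Sorted high to low: Firm A 56.5 > Firm U 54.8 > Firm K 42.6 > Firm B 33.0 > Firm D 32.3 > Firm Z 11.5 > Firm Q 3.7.
Firm A has the top bid and wins; the price is the second-highest bid, 54.8.
Firm A's payoff = 56.5 − 54.8 = 1.7. All other bidders lose, so their payoff is 0.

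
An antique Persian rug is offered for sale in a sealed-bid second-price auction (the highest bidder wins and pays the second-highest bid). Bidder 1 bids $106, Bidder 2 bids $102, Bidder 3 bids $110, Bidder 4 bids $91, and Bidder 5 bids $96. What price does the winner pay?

Sorted high to low: Bidder 3 $110, then Bidder 1 $106, then Bidder 2 $102, then Bidder 5 $96, then Bidder 4 $91.
Bidder 3 is the highest bidder, so Bidder 3 wins.
Under the second-price rule, the price is the second-highest bid: $106.

$106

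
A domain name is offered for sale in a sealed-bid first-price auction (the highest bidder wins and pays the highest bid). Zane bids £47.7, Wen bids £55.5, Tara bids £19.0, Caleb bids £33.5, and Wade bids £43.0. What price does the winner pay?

Ranking the bids: Wen £55.5, then Zane £47.7, then Wade £43.0, then Caleb £33.5, then Tara £19.0.
Wen is the highest bidder, so Wen wins.
Under the first-price rule, the price is the highest bid: £55.5.

Price paid: £55.5.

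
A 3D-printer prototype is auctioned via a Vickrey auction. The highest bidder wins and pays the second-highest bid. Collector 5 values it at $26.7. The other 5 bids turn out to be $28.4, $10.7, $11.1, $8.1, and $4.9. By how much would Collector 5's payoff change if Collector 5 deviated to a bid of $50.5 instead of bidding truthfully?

The highest competing bid is $28.4.
Bidding truthfully at $26.7: the top bid is $28.4 (a rival), so Collector 5 loses. Payoff = $0.0.
Bidding $50.5: Collector 5 has the top bid, wins, and pays the second-highest bid $28.4. Payoff = $26.7 − $28.4 = -$1.7.
Change = -$1.7 − $0.0 = -$1.7.
This is the dominant-strategy logic: truthful bidding weakly beats any alternative.

-$1.7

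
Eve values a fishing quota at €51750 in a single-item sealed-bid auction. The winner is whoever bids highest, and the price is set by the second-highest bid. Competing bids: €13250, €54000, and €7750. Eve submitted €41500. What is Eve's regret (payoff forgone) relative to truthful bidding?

The highest competing bid is €54000.
Bidding truthfully at €51750: the top bid is €54000 (a rival), so Eve loses. Payoff = €0.
Bidding €41500: the top bid is €54000 (a rival), so Eve loses. Payoff = €0.
Regret = truthful payoff − actual payoff = €0 − €0 = €0.

Regret: €0.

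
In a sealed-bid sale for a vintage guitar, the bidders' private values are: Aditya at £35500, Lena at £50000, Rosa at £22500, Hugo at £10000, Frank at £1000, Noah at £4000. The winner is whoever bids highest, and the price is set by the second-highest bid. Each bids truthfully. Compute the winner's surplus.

Ordered from highest: Lena £50000; Aditya £35500; Rosa £22500; Hugo £10000; Noah £4000; Frank £1000.
Lena wins with the top bid and pays the second-highest, £35500.
Surplus = £50000 − £35500 = £14500.

£14500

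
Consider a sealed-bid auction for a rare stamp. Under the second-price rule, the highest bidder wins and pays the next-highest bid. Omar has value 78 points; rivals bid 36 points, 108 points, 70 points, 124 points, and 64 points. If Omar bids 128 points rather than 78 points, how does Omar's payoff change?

-46 points

The highest competing bid is 124 points.
Bidding truthfully at 78 points: the top bid is 124 points (a rival), so Omar loses. Payoff = 0 points.
Bidding 128 points: Omar has the top bid, wins, and pays the second-highest bid 124 points. Payoff = 78 points − 124 points = -46 points.
Change = -46 points − 0 points = -46 points.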